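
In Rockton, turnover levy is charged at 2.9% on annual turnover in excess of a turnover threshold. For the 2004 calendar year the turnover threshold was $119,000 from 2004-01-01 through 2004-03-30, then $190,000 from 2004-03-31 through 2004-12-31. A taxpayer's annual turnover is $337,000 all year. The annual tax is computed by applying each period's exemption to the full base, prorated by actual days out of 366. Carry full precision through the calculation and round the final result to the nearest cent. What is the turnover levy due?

2004-01-01 to 2004-03-30: 90 days, exemption $119,000 → ($337,000 − $119,000) × 2.9% × 90/366 = $1,554.5902
2004-03-31 to 2004-12-31: 276 days, exemption $190,000 → ($337,000 − $190,000) × 2.9% × 276/366 = $3,214.7213
Total = $4,769.3115

$4,769.31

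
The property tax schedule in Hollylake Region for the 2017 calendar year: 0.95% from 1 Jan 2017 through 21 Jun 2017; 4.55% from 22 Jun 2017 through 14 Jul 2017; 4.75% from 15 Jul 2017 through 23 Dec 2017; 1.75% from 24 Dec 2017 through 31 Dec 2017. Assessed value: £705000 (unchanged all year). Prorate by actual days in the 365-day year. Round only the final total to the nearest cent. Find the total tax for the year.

£20310.76

1 Jan – 21 Jun 2017: 172 days at 0.95% → £705000 × 0.95% × 172/365 = £3156.0822
22 Jun – 14 Jul 2017: 23 days at 4.55% → £705000 × 4.55% × 23/365 = £2021.3219
15 Jul – 23 Dec 2017: 162 days at 4.75% → £705000 × 4.75% × 162/365 = £14862.9452
24 Dec – 31 Dec 2017: 8 days at 1.75% → £705000 × 1.75% × 8/365 = £270.4110
Total = £20310.7603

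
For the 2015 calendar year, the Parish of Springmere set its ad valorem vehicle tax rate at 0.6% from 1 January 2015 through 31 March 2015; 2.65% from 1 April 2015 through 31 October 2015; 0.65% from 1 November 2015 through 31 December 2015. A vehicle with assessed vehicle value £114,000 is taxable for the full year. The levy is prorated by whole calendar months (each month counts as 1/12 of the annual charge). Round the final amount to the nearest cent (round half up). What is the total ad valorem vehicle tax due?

1 January – 31 March 2015: 3 months at 0.6% → £114,000 × 0.6% × 3/12 = £171.0000
1 April – 31 October 2015: 7 months at 2.65% → £114,000 × 2.65% × 7/12 = £1,762.2500
1 November – 31 December 2015: 2 months at 0.65% → £114,000 × 0.65% × 2/12 = £123.5000
Total = £2,056.7500

£2,056.75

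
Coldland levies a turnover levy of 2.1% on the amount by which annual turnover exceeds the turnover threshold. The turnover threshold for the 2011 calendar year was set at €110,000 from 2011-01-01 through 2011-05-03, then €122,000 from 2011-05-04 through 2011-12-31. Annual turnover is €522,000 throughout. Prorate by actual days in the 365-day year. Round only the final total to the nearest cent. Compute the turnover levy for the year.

€8,484.92

2011-01-01 to 2011-05-03: 123 days, exemption €110,000 → (€522,000 − €110,000) × 2.1% × 123/365 = €2,915.6055
2011-05-04 to 2011-12-31: 242 days, exemption €122,000 → (€522,000 − €122,000) × 2.1% × 242/365 = €5,569.3151
Total = €8,484.9205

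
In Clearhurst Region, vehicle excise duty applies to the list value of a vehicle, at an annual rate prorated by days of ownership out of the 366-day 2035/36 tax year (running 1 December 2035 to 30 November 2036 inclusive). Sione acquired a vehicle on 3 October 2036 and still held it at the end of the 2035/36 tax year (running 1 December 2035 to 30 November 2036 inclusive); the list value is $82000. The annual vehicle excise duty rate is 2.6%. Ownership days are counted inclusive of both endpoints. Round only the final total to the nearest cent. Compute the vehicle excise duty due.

Days held (3 October – 30 November 2036): 59 out of 366
Tax = $82000 × 2.6% × 59/366 = $343.6831

$343.68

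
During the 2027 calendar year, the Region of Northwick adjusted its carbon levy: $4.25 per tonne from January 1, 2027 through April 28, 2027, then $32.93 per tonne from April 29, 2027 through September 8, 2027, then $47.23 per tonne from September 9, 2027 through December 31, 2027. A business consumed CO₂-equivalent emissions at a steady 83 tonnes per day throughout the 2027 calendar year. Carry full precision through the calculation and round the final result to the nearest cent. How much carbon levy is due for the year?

January 1 – April 28, 2027: 118 days × 83 tonnes/day = 9,794 tonnes at $4.25/tonne → $41,624.50
April 29 – September 8, 2027: 133 days × 83 tonnes/day = 11,039 tonnes at $32.93/tonne → $363,514.27
September 9 – December 31, 2027: 114 days × 83 tonnes/day = 9,462 tonnes at $47.23/tonne → $446,890.26

$852,029.03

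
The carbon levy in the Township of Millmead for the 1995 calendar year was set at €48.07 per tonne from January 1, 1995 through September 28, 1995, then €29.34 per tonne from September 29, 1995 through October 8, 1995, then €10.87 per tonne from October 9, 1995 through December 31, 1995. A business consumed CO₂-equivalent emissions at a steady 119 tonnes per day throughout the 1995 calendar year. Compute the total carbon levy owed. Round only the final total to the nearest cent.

€1693780.55

January 1 – September 28, 1995: 271 days × 119 tonnes/day = 32,249 tonnes at €48.07/tonne → €1550209.43
September 29 – October 8, 1995: 10 days × 119 tonnes/day = 1,190 tonnes at €29.34/tonne → €34914.60
October 9 – December 31, 1995: 84 days × 119 tonnes/day = 9,996 tonnes at €10.87/tonne → €108656.52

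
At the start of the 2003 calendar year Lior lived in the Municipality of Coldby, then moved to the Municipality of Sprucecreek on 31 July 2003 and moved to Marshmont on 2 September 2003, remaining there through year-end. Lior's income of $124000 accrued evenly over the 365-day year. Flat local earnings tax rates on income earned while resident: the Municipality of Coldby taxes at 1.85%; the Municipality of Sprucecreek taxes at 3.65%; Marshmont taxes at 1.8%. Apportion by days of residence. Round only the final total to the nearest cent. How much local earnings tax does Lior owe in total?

The Municipality of Coldby, 1 January – 30 July 2003: 211 days → $124000 × 1.85% × 211/365 = $1326.1205
The Municipality of Sprucecreek, 31 July – 1 September 2003: 33 days → $124000 × 3.65% × 33/365 = $409.2000
Marshmont, 2 September – 31 December 2003: 121 days → $124000 × 1.8% × 121/365 = $739.9233
Total = $2475.2438

$2475.24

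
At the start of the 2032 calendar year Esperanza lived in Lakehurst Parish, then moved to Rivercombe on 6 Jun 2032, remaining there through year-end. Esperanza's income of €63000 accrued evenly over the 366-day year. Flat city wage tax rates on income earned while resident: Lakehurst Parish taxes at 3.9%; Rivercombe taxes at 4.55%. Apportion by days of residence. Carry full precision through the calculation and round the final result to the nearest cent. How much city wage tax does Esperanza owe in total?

Lakehurst Parish, 1 Jan – 5 Jun 2032: 157 days → €63000 × 3.9% × 157/366 = €1053.9590
Rivercombe, 6 Jun – 31 Dec 2032: 209 days → €63000 × 4.55% × 209/366 = €1636.8811
Total = €2690.8402

€2690.84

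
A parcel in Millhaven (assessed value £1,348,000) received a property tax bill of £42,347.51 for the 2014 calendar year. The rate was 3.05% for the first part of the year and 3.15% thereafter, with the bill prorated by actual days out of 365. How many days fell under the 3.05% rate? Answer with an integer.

Let d = days at the first rate; then 365 − d days at the second rate.
£1,348,000 × [3.05%·d + 3.15%·(365−d)] / 365 = £42,347.51
Solving gives d = 31, so the new rate took effect on 1 Feb 2014.

31 days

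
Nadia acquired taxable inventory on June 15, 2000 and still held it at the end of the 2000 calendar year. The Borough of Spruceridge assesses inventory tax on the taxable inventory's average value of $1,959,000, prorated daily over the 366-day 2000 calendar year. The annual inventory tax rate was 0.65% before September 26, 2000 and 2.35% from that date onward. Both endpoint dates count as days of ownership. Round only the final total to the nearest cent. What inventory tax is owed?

$15,784.40

June 15 – September 25, 2000: 103 days at 0.65% → $1,959,000 × 0.65% × 103/366 = $3,583.4713
September 26 – December 31, 2000: 97 days at 2.35% → $1,959,000 × 2.35% × 97/366 = $12,200.9303
Total = $15,784.4016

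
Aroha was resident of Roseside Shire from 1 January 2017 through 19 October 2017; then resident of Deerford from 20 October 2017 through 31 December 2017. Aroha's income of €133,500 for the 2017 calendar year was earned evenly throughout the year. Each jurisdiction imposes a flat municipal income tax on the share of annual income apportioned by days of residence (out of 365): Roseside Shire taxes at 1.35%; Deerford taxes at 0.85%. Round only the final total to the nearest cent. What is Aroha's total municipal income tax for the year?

Roseside Shire, 1 January – 19 October 2017: 292 days → €133,500 × 1.35% × 292/365 = €1,441.8000
Deerford, 20 October – 31 December 2017: 73 days → €133,500 × 0.85% × 73/365 = €226.9500
Total = €1,668.7500

€1,668.75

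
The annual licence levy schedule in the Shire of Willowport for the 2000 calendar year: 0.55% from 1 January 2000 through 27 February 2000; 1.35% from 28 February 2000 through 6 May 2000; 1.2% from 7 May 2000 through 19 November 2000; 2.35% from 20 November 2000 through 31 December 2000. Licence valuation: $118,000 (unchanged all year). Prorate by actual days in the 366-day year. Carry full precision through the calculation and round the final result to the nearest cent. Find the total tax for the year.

$1,483.54

1 January – 27 February 2000: 58 days at 0.55% → $118,000 × 0.55% × 58/366 = $102.8470
28 February – 6 May 2000: 69 days at 1.35% → $118,000 × 1.35% × 69/366 = $300.3197
7 May – 19 November 2000: 197 days at 1.2% → $118,000 × 1.2% × 197/366 = $762.1639
20 November – 31 December 2000: 42 days at 2.35% → $118,000 × 2.35% × 42/366 = $318.2131
Total = $1,483.5437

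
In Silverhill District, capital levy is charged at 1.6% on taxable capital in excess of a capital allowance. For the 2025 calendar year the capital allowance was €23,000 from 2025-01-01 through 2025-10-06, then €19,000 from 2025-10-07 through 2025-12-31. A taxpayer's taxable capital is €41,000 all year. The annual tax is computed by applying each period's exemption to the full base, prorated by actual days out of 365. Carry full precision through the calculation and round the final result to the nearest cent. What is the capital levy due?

€303.08

2025-01-01 to 2025-10-06: 279 days, exemption €23,000 → (€41,000 − €23,000) × 1.6% × 279/365 = €220.1425
2025-10-07 to 2025-12-31: 86 days, exemption €19,000 → (€41,000 − €19,000) × 1.6% × 86/365 = €82.9370
Total = €303.0795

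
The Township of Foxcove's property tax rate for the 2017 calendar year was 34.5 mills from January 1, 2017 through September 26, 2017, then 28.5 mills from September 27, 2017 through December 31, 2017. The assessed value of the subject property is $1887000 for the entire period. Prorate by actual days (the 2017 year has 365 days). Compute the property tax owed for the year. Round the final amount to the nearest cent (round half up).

January 1 – September 26, 2017: 269 days at 34.5 mills → $1887000 × 3.45% × 269/365 = $47978.9137
September 27 – December 31, 2017: 96 days at 28.5 mills → $1887000 × 2.85% × 96/365 = $14144.7452
Total = $62123.6589

$62123.66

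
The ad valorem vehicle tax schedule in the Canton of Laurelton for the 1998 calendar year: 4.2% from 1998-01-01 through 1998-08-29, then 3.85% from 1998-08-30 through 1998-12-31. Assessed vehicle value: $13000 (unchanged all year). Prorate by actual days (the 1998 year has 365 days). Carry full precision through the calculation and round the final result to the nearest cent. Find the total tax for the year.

1998-01-01 to 1998-08-29: 241 days at 4.2% → $13000 × 4.2% × 241/365 = $360.5096
1998-08-30 to 1998-12-31: 124 days at 3.85% → $13000 × 3.85% × 124/365 = $170.0329
Total = $530.5425

$530.54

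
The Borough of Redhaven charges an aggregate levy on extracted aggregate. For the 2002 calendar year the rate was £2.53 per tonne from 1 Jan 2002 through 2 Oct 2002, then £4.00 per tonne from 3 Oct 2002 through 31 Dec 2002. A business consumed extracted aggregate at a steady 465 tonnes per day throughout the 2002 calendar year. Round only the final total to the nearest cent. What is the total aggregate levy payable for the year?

£490,923.75

1 Jan – 2 Oct 2002: 275 days × 465 tonnes/day = 127,875 tonnes at £2.53/tonne → £323,523.75
3 Oct – 31 Dec 2002: 90 days × 465 tonnes/day = 41,850 tonnes at £4.00/tonne → £167,400.00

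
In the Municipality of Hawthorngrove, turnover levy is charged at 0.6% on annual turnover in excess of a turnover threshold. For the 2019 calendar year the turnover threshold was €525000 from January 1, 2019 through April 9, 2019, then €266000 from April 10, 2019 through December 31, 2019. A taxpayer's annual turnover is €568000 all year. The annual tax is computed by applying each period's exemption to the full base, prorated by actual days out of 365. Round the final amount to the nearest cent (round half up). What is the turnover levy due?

€1390.50

January 1 – April 9, 2019: 99 days, exemption €525000 → (€568000 − €525000) × 0.6% × 99/365 = €69.9781
April 10 – December 31, 2019: 266 days, exemption €266000 → (€568000 − €266000) × 0.6% × 266/365 = €1320.5260
Total = €1390.5041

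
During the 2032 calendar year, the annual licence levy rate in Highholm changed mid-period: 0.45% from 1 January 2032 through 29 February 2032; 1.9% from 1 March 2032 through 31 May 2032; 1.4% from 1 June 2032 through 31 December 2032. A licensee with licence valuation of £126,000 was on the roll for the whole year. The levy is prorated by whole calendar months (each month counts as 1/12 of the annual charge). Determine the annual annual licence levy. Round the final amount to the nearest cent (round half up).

£1,722.00

1 January – 29 February 2032: 2 months at 0.45% → £126,000 × 0.45% × 2/12 = £94.5000
1 March – 31 May 2032: 3 months at 1.9% → £126,000 × 1.9% × 3/12 = £598.5000
1 June – 31 December 2032: 7 months at 1.4% → £126,000 × 1.4% × 7/12 = £1,029.0000
Total = £1,722.0000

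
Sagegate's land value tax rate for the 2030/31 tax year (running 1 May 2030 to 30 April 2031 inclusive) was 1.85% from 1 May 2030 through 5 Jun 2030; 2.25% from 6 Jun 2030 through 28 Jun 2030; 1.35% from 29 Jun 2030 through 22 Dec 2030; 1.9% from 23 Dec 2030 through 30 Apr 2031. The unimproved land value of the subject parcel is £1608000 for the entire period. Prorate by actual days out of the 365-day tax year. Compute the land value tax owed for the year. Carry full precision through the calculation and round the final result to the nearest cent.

£26538.61

1 May – 5 Jun 2030: 36 days at 1.85% → £1608000 × 1.85% × 36/365 = £2934.0493
6 Jun – 28 Jun 2030: 23 days at 2.25% → £1608000 × 2.25% × 23/365 = £2279.8356
29 Jun – 22 Dec 2030: 177 days at 1.35% → £1608000 × 1.35% × 177/365 = £10526.8932
23 Dec 2030 – 30 Apr 2031: 129 days at 1.9% → £1608000 × 1.9% × 129/365 = £10797.8301
Total = £26538.6082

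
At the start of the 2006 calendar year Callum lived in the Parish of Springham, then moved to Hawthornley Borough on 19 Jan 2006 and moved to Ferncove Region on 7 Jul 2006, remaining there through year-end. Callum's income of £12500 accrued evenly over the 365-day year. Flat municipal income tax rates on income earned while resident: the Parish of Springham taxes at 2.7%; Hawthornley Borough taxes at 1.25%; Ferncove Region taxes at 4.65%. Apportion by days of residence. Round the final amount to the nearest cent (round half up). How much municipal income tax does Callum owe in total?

The Parish of Springham, 1 Jan – 18 Jan 2006: 18 days → £12500 × 2.7% × 18/365 = £16.6438
Hawthornley Borough, 19 Jan – 6 Jul 2006: 169 days → £12500 × 1.25% × 169/365 = £72.3459
Ferncove Region, 7 Jul – 31 Dec 2006: 178 days → £12500 × 4.65% × 178/365 = £283.4589
Total = £372.4486

£372.45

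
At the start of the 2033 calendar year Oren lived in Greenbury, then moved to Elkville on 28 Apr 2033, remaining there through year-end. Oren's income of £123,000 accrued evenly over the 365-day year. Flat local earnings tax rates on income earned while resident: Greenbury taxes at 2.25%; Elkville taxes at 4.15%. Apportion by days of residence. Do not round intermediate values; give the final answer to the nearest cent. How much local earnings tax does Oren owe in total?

£4,355.38

Greenbury, 1 Jan – 27 Apr 2033: 117 days → £123,000 × 2.25% × 117/365 = £887.1164
Elkville, 28 Apr – 31 Dec 2033: 248 days → £123,000 × 4.15% × 248/365 = £3,468.2630
Total = £4,355.3795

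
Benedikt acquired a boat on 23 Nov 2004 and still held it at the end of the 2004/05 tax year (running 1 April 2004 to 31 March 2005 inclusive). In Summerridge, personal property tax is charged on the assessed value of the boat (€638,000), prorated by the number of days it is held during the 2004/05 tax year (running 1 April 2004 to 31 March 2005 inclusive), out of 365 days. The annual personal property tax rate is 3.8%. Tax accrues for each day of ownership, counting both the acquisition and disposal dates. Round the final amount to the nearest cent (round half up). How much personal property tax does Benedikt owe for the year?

Days held (23 Nov 2004 – 31 Mar 2005): 129 out of 365
Tax = €638,000 × 3.8% × 129/365 = €8,568.4274

€8,568.43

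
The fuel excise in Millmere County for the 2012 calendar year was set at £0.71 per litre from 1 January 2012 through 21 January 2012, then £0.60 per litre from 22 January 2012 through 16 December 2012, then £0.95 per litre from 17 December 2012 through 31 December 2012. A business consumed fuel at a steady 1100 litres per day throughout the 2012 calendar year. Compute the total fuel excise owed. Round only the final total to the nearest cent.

1 January – 21 January 2012: 21 days × 1100 litres/day = 23,100 litres at £0.71/litre → £16,401.00
22 January – 16 December 2012: 330 days × 1100 litres/day = 363,000 litres at £0.60/litre → £217,800.00
17 December – 31 December 2012: 15 days × 1100 litres/day = 16,500 litres at £0.95/litre → £15,675.00

£249,876.00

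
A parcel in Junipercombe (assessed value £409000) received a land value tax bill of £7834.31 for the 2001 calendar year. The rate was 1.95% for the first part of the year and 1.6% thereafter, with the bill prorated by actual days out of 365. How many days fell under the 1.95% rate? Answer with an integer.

329 days

Let d = days at the first rate; then 365 − d days at the second rate.
£409000 × [1.95%·d + 1.6%·(365−d)] / 365 = £7834.31
Solving gives d = 329, so the new rate took effect on 26 November 2001.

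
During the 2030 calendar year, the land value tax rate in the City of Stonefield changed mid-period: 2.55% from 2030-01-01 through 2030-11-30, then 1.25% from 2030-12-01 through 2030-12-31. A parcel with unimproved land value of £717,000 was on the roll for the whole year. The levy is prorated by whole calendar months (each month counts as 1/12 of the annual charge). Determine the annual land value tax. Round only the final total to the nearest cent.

2030-01-01 to 2030-11-30: 11 months at 2.55% → £717,000 × 2.55% × 11/12 = £16,759.8750
2030-12-01 to 2030-12-31: 1 month at 1.25% → £717,000 × 1.25% × 1/12 = £746.8750
Total = £17,506.7500

£17,506.75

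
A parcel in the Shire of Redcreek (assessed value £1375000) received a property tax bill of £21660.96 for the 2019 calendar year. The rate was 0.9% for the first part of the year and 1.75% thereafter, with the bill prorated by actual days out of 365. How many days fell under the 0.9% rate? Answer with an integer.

Let d = days at the first rate; then 365 − d days at the second rate.
£1375000 × [0.9%·d + 1.75%·(365−d)] / 365 = £21660.96
Solving gives d = 75, so the new rate took effect on 17 March 2019.

75 days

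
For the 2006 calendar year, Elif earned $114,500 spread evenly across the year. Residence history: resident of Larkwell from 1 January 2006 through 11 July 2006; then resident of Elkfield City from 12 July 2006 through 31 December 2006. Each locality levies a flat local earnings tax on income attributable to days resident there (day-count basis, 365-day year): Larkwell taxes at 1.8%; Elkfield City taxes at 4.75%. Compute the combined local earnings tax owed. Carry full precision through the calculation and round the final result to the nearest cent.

$3,661.96

Larkwell, 1 January – 11 July 2006: 192 days → $114,500 × 1.8% × 192/365 = $1,084.1425
Elkfield City, 12 July – 31 December 2006: 173 days → $114,500 × 4.75% × 173/365 = $2,577.8185
Total = $3,661.9610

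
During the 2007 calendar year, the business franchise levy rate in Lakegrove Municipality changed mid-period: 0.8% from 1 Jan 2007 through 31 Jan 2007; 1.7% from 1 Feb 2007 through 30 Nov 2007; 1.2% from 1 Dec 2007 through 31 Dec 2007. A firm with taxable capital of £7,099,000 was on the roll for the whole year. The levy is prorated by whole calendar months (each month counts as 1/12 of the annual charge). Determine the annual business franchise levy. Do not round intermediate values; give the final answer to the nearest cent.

1 Jan – 31 Jan 2007: 1 month at 0.8% → £7,099,000 × 0.8% × 1/12 = £4,732.6667
1 Feb – 30 Nov 2007: 10 months at 1.7% → £7,099,000 × 1.7% × 10/12 = £100,569.1667
1 Dec – 31 Dec 2007: 1 month at 1.2% → £7,099,000 × 1.2% × 1/12 = £7,099.0000
Total = £112,400.8333

£112,400.83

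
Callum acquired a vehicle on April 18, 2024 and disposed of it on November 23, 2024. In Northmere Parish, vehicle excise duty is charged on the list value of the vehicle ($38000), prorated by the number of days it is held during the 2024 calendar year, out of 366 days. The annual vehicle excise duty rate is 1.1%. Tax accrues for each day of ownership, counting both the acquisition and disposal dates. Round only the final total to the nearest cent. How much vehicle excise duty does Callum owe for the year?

$251.26

Days held (April 18 – November 23, 2024): 220 out of 366
Tax = $38000 × 1.1% × 220/366 = $251.2568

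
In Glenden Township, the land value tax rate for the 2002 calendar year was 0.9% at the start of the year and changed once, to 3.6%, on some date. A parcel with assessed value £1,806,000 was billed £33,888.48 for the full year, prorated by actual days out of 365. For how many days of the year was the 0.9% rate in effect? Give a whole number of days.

233 days

Let d = days at the first rate; then 365 − d days at the second rate.
£1,806,000 × [0.9%·d + 3.6%·(365−d)] / 365 = £33,888.48
Solving gives d = 233, so the new rate took effect on 22 August 2002.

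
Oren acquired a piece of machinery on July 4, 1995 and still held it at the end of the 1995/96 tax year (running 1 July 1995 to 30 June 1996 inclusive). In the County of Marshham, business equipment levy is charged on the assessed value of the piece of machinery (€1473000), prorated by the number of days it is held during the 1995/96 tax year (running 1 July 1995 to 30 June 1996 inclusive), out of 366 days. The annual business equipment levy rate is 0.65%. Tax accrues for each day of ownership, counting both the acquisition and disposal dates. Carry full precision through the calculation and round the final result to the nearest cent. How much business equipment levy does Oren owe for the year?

Days held (July 4, 1995 – June 30, 1996): 363 out of 366
Tax = €1473000 × 0.65% × 363/366 = €9496.0205

€9496.02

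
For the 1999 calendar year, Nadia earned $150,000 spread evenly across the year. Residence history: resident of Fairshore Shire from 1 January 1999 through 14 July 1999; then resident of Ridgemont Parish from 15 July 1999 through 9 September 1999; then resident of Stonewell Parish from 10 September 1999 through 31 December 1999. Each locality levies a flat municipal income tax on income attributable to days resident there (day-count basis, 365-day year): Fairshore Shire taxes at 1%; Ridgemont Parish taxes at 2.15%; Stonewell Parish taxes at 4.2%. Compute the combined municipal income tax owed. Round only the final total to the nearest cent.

Fairshore Shire, 1 January – 14 July 1999: 195 days → $150,000 × 1% × 195/365 = $801.3699
Ridgemont Parish, 15 July – 9 September 1999: 57 days → $150,000 × 2.15% × 57/365 = $503.6301
Stonewell Parish, 10 September – 31 December 1999: 113 days → $150,000 × 4.2% × 113/365 = $1,950.4110
Total = $3,255.4110

$3,255.41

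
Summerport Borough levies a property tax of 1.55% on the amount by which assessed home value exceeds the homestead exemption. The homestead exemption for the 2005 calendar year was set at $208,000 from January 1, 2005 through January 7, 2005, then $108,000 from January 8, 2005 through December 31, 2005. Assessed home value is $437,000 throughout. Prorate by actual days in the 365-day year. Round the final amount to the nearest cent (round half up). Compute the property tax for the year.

January 1 – January 7, 2005: 7 days, exemption $208,000 → ($437,000 − $208,000) × 1.55% × 7/365 = $68.0726
January 8 – December 31, 2005: 358 days, exemption $108,000 → ($437,000 − $108,000) × 1.55% × 358/365 = $5,001.7014
Total = $5,069.7740

$5,069.77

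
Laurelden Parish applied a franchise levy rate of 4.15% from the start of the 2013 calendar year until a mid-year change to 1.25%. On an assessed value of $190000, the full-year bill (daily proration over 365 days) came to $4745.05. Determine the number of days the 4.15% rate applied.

157 days

Let d = days at the first rate; then 365 − d days at the second rate.
$190000 × [4.15%·d + 1.25%·(365−d)] / 365 = $4745.05
Solving gives d = 157, so the new rate took effect on 7 June 2013.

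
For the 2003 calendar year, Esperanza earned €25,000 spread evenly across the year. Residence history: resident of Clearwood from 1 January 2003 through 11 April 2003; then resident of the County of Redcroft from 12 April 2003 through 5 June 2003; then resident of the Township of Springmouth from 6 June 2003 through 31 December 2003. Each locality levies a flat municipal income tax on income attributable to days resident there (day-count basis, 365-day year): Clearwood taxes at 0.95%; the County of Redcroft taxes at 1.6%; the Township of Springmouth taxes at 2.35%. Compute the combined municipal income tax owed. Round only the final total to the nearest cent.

€462.40

Clearwood, 1 January – 11 April 2003: 101 days → €25,000 × 0.95% × 101/365 = €65.7192
The County of Redcroft, 12 April – 5 June 2003: 55 days → €25,000 × 1.6% × 55/365 = €60.2740
The Township of Springmouth, 6 June – 31 December 2003: 209 days → €25,000 × 2.35% × 209/365 = €336.4041
Total = €462.3973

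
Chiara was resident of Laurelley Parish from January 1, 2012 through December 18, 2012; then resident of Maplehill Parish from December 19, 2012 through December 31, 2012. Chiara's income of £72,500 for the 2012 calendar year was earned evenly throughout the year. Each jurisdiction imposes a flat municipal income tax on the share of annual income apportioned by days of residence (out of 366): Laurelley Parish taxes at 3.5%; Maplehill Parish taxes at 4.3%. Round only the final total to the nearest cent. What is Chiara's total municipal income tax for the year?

£2,558.10

Laurelley Parish, January 1 – December 18, 2012: 353 days → £72,500 × 3.5% × 353/366 = £2,447.3702
Maplehill Parish, December 19 – December 31, 2012: 13 days → £72,500 × 4.3% × 13/366 = £110.7309
Total = £2,558.1011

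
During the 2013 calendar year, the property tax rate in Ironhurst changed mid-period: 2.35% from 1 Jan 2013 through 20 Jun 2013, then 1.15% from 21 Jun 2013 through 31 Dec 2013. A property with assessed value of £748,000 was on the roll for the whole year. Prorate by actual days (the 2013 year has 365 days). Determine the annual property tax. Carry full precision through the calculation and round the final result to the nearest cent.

1 Jan – 20 Jun 2013: 171 days at 2.35% → £748,000 × 2.35% × 171/365 = £8,235.1726
21 Jun – 31 Dec 2013: 194 days at 1.15% → £748,000 × 1.15% × 194/365 = £4,572.0219
Total = £12,807.1945

£12,807.19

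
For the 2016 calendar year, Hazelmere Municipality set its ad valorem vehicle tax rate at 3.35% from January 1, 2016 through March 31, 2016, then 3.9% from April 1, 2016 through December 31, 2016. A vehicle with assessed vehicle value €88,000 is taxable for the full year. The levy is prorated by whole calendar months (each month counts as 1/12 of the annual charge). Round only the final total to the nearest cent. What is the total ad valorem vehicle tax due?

€3,311.00

January 1 – March 31, 2016: 3 months at 3.35% → €88,000 × 3.35% × 3/12 = €737.0000
April 1 – December 31, 2016: 9 months at 3.9% → €88,000 × 3.9% × 9/12 = €2,574.0000
Total = €3,311.0000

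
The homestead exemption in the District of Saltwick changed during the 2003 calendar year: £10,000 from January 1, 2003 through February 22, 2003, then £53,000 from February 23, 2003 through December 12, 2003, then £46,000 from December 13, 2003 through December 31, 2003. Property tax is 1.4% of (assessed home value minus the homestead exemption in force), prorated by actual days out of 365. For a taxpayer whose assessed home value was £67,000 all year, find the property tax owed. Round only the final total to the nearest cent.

January 1 – February 22, 2003: 53 days, exemption £10,000 → (£67,000 − £10,000) × 1.4% × 53/365 = £115.8740
February 23 – December 12, 2003: 293 days, exemption £53,000 → (£67,000 − £53,000) × 1.4% × 293/365 = £157.3370
December 13 – December 31, 2003: 19 days, exemption £46,000 → (£67,000 − £46,000) × 1.4% × 19/365 = £15.3041
Total = £288.5151

£288.52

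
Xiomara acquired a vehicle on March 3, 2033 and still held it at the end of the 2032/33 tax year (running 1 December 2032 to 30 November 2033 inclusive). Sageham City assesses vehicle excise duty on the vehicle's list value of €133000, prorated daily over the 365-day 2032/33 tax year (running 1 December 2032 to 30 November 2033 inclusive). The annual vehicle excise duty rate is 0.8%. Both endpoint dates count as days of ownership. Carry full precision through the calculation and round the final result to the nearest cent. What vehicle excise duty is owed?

Days held (March 3 – November 30, 2033): 273 out of 365
Tax = €133000 × 0.8% × 273/365 = €795.8137

€795.81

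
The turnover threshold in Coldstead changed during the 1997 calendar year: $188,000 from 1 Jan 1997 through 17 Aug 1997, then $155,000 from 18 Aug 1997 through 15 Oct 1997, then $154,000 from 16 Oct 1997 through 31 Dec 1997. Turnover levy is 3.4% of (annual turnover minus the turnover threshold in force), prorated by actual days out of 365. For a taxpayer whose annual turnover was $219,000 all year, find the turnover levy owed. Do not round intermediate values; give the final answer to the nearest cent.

$1,479.23

1 Jan – 17 Aug 1997: 229 days, exemption $188,000 → ($219,000 − $188,000) × 3.4% × 229/365 = $661.2767
18 Aug – 15 Oct 1997: 59 days, exemption $155,000 → ($219,000 − $155,000) × 3.4% × 59/365 = $351.7370
16 Oct – 31 Dec 1997: 77 days, exemption $154,000 → ($219,000 − $154,000) × 3.4% × 77/365 = $466.2192
Total = $1,479.2329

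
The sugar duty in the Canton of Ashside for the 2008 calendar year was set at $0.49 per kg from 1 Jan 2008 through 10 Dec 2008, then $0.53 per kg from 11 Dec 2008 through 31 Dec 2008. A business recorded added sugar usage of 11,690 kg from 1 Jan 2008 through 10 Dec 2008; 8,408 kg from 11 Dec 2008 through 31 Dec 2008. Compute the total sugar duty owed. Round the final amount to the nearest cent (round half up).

1 Jan – 10 Dec 2008: 11,690 kg at $0.49/kg → $5,728.10
11 Dec – 31 Dec 2008: 8,408 kg at $0.53/kg → $4,456.24

$10,184.34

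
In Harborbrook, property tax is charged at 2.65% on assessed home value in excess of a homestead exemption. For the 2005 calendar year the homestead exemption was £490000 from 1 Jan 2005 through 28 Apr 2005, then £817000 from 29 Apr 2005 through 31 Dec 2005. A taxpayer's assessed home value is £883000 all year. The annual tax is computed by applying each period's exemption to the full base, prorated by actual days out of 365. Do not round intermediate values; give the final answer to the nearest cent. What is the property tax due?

£4550.45

1 Jan – 28 Apr 2005: 118 days, exemption £490000 → (£883000 − £490000) × 2.65% × 118/365 = £3366.8795
29 Apr – 31 Dec 2005: 247 days, exemption £817000 → (£883000 − £817000) × 2.65% × 247/365 = £1183.5699
Total = £4550.4493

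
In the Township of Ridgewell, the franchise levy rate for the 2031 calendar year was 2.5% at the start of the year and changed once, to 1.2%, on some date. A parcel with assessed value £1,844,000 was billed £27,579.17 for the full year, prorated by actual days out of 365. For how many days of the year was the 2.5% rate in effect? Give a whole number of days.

Let d = days at the first rate; then 365 − d days at the second rate.
£1,844,000 × [2.5%·d + 1.2%·(365−d)] / 365 = £27,579.17
Solving gives d = 83, so the new rate took effect on 25 Mar 2031.

83 days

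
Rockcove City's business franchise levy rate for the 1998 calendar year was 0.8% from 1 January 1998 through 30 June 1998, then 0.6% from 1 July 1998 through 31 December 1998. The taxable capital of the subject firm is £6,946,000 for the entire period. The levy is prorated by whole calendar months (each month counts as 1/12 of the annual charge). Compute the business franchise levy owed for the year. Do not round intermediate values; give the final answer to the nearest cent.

£48,622.00

1 January – 30 June 1998: 6 months at 0.8% → £6,946,000 × 0.8% × 6/12 = £27,784.0000
1 July – 31 December 1998: 6 months at 0.6% → £6,946,000 × 0.6% × 6/12 = £20,838.0000
Total = £48,622.0000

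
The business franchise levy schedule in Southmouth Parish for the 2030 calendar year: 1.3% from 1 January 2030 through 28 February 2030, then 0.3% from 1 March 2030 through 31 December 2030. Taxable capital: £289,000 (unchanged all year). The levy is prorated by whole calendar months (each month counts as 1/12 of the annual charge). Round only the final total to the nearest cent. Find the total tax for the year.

1 January – 28 February 2030: 2 months at 1.3% → £289,000 × 1.3% × 2/12 = £626.1667
1 March – 31 December 2030: 10 months at 0.3% → £289,000 × 0.3% × 10/12 = £722.5000
Total = £1,348.6667

£1,348.67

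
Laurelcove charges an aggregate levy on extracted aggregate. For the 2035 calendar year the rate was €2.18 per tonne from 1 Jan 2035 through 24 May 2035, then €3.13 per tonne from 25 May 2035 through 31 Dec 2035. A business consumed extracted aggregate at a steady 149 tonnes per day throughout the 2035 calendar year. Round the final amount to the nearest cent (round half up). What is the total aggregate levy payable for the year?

€149,841.85

1 Jan – 24 May 2035: 144 days × 149 tonnes/day = 21,456 tonnes at €2.18/tonne → €46,774.08
25 May – 31 Dec 2035: 221 days × 149 tonnes/day = 32,929 tonnes at €3.13/tonne → €103,067.77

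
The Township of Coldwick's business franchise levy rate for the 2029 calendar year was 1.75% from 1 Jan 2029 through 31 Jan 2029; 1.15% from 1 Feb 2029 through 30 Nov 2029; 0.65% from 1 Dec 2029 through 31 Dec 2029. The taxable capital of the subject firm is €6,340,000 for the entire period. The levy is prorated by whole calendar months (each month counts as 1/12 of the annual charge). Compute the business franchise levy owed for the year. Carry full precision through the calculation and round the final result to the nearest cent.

€73,438.33

1 Jan – 31 Jan 2029: 1 month at 1.75% → €6,340,000 × 1.75% × 1/12 = €9,245.8333
1 Feb – 30 Nov 2029: 10 months at 1.15% → €6,340,000 × 1.15% × 10/12 = €60,758.3333
1 Dec – 31 Dec 2029: 1 month at 0.65% → €6,340,000 × 0.65% × 1/12 = €3,434.1667
Total = €73,438.3333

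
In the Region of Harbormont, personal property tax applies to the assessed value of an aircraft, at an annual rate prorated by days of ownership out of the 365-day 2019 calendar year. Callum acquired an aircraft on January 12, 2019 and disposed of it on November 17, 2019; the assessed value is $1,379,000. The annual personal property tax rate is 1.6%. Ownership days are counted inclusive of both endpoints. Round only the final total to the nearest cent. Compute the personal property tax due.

$18,739.29

Days held (January 12 – November 17, 2019): 310 out of 365
Tax = $1,379,000 × 1.6% × 310/365 = $18,739.2877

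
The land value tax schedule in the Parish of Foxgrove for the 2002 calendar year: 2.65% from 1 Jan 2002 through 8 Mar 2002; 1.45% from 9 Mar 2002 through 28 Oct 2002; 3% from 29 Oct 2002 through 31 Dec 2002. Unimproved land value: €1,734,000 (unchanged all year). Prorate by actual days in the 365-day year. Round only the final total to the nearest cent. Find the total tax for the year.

€33,675.23

1 Jan – 8 Mar 2002: 67 days at 2.65% → €1,734,000 × 2.65% × 67/365 = €8,434.8411
9 Mar – 28 Oct 2002: 234 days at 1.45% → €1,734,000 × 1.45% × 234/365 = €16,119.0740
29 Oct – 31 Dec 2002: 64 days at 3% → €1,734,000 × 3% × 64/365 = €9,121.3151
Total = €33,675.2301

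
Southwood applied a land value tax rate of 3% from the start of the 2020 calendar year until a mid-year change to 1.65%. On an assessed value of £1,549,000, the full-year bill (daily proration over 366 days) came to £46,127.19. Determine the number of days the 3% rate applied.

360 days

Let d = days at the first rate; then 366 − d days at the second rate.
£1,549,000 × [3%·d + 1.65%·(366−d)] / 366 = £46,127.19
Solving gives d = 360, so the new rate took effect on 26 December 2020.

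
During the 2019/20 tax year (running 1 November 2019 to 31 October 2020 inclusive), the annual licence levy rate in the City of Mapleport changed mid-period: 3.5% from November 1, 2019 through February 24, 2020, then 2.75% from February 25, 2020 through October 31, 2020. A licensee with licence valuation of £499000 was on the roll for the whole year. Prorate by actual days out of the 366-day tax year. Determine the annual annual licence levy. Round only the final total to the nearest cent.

November 1, 2019 – February 24, 2020: 116 days at 3.5% → £499000 × 3.5% × 116/366 = £5535.3552
February 25 – October 31, 2020: 250 days at 2.75% → £499000 × 2.75% × 250/366 = £9373.2923
Total = £14908.6475

£14908.65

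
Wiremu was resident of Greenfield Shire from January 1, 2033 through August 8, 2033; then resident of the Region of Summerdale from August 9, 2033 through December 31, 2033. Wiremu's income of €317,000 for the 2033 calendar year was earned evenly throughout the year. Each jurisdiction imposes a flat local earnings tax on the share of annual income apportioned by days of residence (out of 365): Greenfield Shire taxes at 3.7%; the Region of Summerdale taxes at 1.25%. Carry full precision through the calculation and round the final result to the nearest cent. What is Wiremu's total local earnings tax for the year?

€8,643.68

Greenfield Shire, January 1 – August 8, 2033: 220 days → €317,000 × 3.7% × 220/365 = €7,069.5342
The Region of Summerdale, August 9 – December 31, 2033: 145 days → €317,000 × 1.25% × 145/365 = €1,574.1438
Total = €8,643.6781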